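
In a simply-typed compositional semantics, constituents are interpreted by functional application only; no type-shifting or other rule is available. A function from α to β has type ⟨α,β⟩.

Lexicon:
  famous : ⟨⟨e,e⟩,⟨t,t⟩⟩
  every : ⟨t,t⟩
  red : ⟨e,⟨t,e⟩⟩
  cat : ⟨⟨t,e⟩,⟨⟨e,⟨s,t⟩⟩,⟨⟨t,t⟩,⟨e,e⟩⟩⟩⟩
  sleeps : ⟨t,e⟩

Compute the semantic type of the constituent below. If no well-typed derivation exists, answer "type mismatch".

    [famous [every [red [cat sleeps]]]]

type mismatch

[cat sleeps]: cat is ⟨⟨t,e⟩,⟨⟨e,⟨s,t⟩⟩,⟨⟨t,t⟩,⟨e,e⟩⟩⟩⟩, sleeps is ⟨t,e⟩; result ⟨⟨e,⟨s,t⟩⟩,⟨⟨t,t⟩,⟨e,e⟩⟩⟩.
At [red [cat sleeps]]: neither ⟨e,⟨t,e⟩⟩ nor ⟨⟨e,⟨s,t⟩⟩,⟨⟨t,t⟩,⟨e,e⟩⟩⟩ can take the other as argument; the node is ill-typed.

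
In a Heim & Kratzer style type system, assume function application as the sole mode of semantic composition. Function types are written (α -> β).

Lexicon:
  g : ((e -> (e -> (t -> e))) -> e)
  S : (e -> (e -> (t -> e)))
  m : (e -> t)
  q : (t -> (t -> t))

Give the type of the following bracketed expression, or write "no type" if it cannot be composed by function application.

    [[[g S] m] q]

[g S]: g is ((e -> (e -> (t -> e))) -> e), S is (e -> (e -> (t -> e))); result e.
[[g S] m]: m is (e -> t), [g S] is e; result t.
[[[g S] m] q]: q is (t -> (t -> t)), [[g S] m] is t; result (t -> t).

(t -> t)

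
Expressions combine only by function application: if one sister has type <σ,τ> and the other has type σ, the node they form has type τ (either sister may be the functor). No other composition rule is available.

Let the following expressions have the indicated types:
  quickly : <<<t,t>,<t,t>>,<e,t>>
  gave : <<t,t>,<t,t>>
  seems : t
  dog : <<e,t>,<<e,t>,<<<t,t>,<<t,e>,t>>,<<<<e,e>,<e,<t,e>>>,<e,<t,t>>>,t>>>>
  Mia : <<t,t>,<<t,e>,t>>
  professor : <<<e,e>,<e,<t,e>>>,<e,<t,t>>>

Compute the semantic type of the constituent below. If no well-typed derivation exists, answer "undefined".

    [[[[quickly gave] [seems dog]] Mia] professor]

[quickly gave] — quickly of type <<<t,t>,<t,t>>,<e,t>> combines with gave of type <<t,t>,<t,t>>: type <e,t>.
[seems dog]: t and <<e,t>,<<e,t>,<<<t,t>,<<t,e>,t>>,<<<<e,e>,<e,<t,e>>>,<e,<t,t>>>,t>>>> cannot combine by function application — type clash.

undefined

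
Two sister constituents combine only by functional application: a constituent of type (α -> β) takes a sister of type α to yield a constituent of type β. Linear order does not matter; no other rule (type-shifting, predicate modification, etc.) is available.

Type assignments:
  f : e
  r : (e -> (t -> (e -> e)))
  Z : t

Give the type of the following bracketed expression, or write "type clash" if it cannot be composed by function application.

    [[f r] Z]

At [f r], r : (e -> (t -> (e -> e))) takes f : e, giving (t -> (e -> e)).
At [[f r] Z], [f r] : (t -> (e -> e)) takes Z : t, giving (e -> e).

(e -> e)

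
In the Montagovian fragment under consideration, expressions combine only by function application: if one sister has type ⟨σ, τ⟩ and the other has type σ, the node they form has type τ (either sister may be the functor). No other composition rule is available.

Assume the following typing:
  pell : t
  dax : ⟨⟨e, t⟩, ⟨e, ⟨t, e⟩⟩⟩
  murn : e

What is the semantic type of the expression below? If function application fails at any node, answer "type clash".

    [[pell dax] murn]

type clash

[pell dax]: t with ⟨⟨e, t⟩, ⟨e, ⟨t, e⟩⟩⟩ — neither is a function whose domain matches the other; composition fails here.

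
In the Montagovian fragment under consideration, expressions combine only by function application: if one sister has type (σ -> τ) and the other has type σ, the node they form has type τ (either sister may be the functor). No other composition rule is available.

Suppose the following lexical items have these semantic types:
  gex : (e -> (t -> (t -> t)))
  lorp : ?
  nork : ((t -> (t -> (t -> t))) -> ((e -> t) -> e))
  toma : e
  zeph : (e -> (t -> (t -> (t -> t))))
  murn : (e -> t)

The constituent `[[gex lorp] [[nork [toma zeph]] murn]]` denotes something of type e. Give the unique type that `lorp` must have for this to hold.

((e -> (t -> (t -> t))) -> (e -> e))

[[gex lorp] [[nork [toma zeph]] murn]] is required to be e. [[nork [toma zeph]] murn] : e cannot yield e as functor, so [gex lorp] : (e -> e).
[gex lorp] is required to be (e -> e). gex : (e -> (t -> (t -> t))) cannot yield (e -> e) as functor, so lorp : ((e -> (t -> (t -> t))) -> (e -> e)).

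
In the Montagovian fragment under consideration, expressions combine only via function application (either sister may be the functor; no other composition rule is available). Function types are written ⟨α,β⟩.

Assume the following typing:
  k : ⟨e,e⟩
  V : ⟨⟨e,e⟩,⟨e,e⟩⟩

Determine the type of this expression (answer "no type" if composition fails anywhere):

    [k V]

⟨e,e⟩

[k V]: ⟨⟨e,e⟩,⟨e,e⟩⟩ applied to ⟨e,e⟩ yields ⟨e,e⟩.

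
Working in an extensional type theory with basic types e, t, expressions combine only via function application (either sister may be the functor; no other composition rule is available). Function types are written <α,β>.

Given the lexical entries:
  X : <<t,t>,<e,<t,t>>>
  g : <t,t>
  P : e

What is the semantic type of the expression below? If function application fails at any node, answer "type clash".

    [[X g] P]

<t,t>

[X g]: functor X : <<t,t>,<e,<t,t>>>, argument g : <t,t>; result <e,<t,t>>.
[[X g] P]: functor [X g] : <e,<t,t>>, argument P : e; result <t,t>.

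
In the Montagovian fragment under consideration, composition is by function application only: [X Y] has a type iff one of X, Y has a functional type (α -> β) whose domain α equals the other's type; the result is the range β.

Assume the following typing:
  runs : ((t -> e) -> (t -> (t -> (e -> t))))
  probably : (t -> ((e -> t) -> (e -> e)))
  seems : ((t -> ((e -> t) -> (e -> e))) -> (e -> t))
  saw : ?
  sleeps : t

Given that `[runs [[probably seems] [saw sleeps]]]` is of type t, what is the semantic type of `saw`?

(t -> ((e -> t) -> (((t -> e) -> (t -> (t -> (e -> t)))) -> t)))

[runs [[probably seems] [saw sleeps]]] must have type t. The sister runs has type ((t -> e) -> (t -> (t -> (e -> t)))); that is not a function onto t, so [[probably seems] [saw sleeps]] must be the functor, of type (((t -> e) -> (t -> (t -> (e -> t)))) -> t).
[[probably seems] [saw sleeps]] must have type (((t -> e) -> (t -> (t -> (e -> t)))) -> t). The sister [probably seems] has type (e -> t); that is not a function onto (((t -> e) -> (t -> (t -> (e -> t)))) -> t), so [saw sleeps] must be the functor, of type ((e -> t) -> (((t -> e) -> (t -> (t -> (e -> t)))) -> t)).
[saw sleeps] must have type ((e -> t) -> (((t -> e) -> (t -> (t -> (e -> t)))) -> t)). The sister sleeps has type t; that is not a function onto ((e -> t) -> (((t -> e) -> (t -> (t -> (e -> t)))) -> t)), so saw must be the functor, of type (t -> ((e -> t) -> (((t -> e) -> (t -> (t -> (e -> t)))) -> t))).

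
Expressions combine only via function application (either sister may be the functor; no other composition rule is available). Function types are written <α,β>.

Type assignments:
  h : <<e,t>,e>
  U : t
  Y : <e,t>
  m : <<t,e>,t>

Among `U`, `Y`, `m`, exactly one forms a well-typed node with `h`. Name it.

Y

U : t — does not combine with h.
Y — combines: h : <<e,t>,e> takes Y : <e,t> as argument, giving e.
m : <<t,e>,t> — does not combine with h.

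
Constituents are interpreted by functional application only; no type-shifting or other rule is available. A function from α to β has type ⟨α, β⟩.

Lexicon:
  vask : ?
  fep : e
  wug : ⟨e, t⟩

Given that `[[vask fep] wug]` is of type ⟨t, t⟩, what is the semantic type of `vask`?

[[vask fep] wug] is required to be ⟨t, t⟩. wug : ⟨e, t⟩ cannot yield ⟨t, t⟩ as functor, so [vask fep] : ⟨⟨e, t⟩, ⟨t, t⟩⟩.
[vask fep] is required to be ⟨⟨e, t⟩, ⟨t, t⟩⟩. fep : e cannot yield ⟨⟨e, t⟩, ⟨t, t⟩⟩ as functor, so vask : ⟨e, ⟨⟨e, t⟩, ⟨t, t⟩⟩⟩.

⟨e, ⟨⟨e, t⟩, ⟨t, t⟩⟩⟩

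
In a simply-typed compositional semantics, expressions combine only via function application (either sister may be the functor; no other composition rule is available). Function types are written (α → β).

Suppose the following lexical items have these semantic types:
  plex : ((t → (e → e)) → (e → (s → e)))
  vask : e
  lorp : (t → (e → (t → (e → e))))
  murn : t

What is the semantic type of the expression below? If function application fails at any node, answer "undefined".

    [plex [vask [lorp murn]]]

(e → (s → e))

[lorp murn]: functor lorp : (t → (e → (t → (e → e)))), argument murn : t; result (e → (t → (e → e))).
[vask [lorp murn]]: functor [lorp murn] : (e → (t → (e → e))), argument vask : e; result (t → (e → e)).
[plex [vask [lorp murn]]]: functor plex : ((t → (e → e)) → (e → (s → e))), argument [vask [lorp murn]] : (t → (e → e)); result (e → (s → e)).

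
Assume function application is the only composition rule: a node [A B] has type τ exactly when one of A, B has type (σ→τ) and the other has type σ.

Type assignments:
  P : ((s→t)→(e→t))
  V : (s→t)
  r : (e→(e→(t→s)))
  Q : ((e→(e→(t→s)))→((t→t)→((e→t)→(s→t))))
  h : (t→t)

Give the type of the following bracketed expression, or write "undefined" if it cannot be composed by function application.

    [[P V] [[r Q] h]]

(s→t)

[P V]: functor P : ((s→t)→(e→t)), argument V : (s→t); result (e→t).
[r Q]: functor Q : ((e→(e→(t→s)))→((t→t)→((e→t)→(s→t)))), argument r : (e→(e→(t→s))); result ((t→t)→((e→t)→(s→t))).
[[r Q] h]: functor [r Q] : ((t→t)→((e→t)→(s→t))), argument h : (t→t); result ((e→t)→(s→t)).
[[P V] [[r Q] h]]: functor [[r Q] h] : ((e→t)→(s→t)), argument [P V] : (e→t); result (s→t).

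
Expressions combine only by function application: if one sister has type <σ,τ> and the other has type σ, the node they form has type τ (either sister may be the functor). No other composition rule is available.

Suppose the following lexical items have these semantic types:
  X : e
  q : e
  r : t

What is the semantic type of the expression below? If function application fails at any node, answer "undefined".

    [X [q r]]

undefined

[q r]: e and t cannot combine by function application — type clash.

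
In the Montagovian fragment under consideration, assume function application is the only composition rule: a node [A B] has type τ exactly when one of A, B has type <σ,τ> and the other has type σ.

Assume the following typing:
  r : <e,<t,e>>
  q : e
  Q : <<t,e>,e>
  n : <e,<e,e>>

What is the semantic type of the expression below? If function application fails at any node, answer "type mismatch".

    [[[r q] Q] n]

[r q] — r of type <e,<t,e>> combines with q of type e: type <t,e>.
[[r q] Q] — Q of type <<t,e>,e> combines with [r q] of type <t,e>: type e.
[[[r q] Q] n] — n of type <e,<e,e>> combines with [[r q] Q] of type e: type <e,e>.

<e,e>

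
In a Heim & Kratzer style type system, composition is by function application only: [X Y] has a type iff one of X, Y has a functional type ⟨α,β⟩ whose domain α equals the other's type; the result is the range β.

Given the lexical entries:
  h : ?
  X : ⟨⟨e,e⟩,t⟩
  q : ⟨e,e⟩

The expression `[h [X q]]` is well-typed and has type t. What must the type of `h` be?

⟨t,t⟩

[h [X q]] must have type t. The sister [X q] has type t; that is not a function onto t, so h must be the functor, of type ⟨t,t⟩.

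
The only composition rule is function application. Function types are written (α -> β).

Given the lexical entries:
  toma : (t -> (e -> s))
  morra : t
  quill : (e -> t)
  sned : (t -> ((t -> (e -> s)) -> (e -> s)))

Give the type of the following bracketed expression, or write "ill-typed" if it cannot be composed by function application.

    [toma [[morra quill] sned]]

ill-typed

[morra quill]: t with (e -> t) — neither is a function whose domain matches the other; composition fails here.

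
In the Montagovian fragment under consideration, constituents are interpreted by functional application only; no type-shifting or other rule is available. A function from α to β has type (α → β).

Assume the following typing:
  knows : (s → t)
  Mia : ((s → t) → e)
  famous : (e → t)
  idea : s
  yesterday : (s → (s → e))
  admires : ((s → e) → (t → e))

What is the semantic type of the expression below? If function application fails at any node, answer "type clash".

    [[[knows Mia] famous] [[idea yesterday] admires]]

[knows Mia]: functor Mia : ((s → t) → e), argument knows : (s → t); result e.
[[knows Mia] famous]: functor famous : (e → t), argument [knows Mia] : e; result t.
[idea yesterday]: functor yesterday : (s → (s → e)), argument idea : s; result (s → e).
[[idea yesterday] admires]: functor admires : ((s → e) → (t → e)), argument [idea yesterday] : (s → e); result (t → e).
[[[knows Mia] famous] [[idea yesterday] admires]]: functor [[idea yesterday] admires] : (t → e), argument [[knows Mia] famous] : t; result e.

e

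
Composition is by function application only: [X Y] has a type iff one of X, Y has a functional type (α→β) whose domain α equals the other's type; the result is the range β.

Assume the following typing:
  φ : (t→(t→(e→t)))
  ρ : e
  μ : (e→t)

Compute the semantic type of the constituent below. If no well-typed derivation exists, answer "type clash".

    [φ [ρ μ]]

(t→(e→t))

At [ρ μ], μ : (e→t) takes ρ : e, giving t.
At [φ [ρ μ]], φ : (t→(t→(e→t))) takes [ρ μ] : t, giving (t→(e→t)).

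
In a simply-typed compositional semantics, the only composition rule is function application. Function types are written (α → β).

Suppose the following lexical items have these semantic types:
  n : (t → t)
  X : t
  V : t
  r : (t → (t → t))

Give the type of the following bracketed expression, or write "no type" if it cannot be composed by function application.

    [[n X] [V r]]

t

[n X]: (t → t) applied to t yields t.
[V r]: (t → (t → t)) applied to t yields (t → t).
[[n X] [V r]]: (t → t) applied to t yields t.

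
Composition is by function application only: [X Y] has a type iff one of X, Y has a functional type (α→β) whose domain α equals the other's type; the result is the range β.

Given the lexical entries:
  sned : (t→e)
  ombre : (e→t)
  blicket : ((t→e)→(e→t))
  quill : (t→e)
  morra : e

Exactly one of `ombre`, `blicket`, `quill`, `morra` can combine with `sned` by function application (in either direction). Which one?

ombre : (e→t) — neither side's domain matches the other.
blicket — combines: blicket : ((t→e)→(e→t)) takes sned : (t→e) as argument, giving (e→t).
quill : (t→e) — neither side's domain matches the other.
morra : e — neither side's domain matches the other.

blicket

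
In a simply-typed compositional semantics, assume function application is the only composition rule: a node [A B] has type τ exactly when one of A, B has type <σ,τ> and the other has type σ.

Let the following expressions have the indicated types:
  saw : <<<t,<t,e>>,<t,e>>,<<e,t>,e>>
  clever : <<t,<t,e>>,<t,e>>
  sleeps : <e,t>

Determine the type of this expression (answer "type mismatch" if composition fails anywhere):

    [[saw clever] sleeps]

At [saw clever], saw : <<<t,<t,e>>,<t,e>>,<<e,t>,e>> takes clever : <<t,<t,e>>,<t,e>>, giving <<e,t>,e>.
At [[saw clever] sleeps], [saw clever] : <<e,t>,e> takes sleeps : <e,t>, giving e.

e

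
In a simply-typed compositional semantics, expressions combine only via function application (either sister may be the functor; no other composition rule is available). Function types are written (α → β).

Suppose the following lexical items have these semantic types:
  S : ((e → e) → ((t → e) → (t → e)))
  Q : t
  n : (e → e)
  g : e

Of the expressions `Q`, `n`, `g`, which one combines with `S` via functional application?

Q : t — neither side's domain matches the other.
n — combines: S : ((e → e) → ((t → e) → (t → e))) takes n : (e → e) as argument, giving ((t → e) → (t → e)).
g : e — neither side's domain matches the other.

n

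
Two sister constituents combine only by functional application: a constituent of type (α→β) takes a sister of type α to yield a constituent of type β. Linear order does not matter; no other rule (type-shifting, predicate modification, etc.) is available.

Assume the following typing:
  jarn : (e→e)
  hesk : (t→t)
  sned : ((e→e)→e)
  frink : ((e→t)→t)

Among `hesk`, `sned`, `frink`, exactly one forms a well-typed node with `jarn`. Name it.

sned

hesk : (t→t) — jarn needs e; hesk needs t; neither fits.
sned — combines: sned : ((e→e)→e) takes jarn : (e→e) as argument, giving e.
frink : ((e→t)→t) — jarn needs e; frink needs (e→t); neither fits.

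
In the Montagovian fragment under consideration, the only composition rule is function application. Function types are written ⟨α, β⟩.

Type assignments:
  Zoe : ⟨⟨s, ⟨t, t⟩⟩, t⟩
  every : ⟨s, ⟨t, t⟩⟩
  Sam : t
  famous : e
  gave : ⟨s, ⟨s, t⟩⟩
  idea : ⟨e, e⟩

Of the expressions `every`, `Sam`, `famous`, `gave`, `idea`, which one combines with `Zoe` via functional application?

every

every — combines: Zoe : ⟨⟨s, ⟨t, t⟩⟩, t⟩ takes every : ⟨s, ⟨t, t⟩⟩ as argument, giving t.
Sam : t — no; Zoe wants ⟨s, ⟨t, t⟩⟩, and Sam wants nothing (atomic).
famous : e — no; Zoe wants ⟨s, ⟨t, t⟩⟩, and famous wants nothing (atomic).
gave : ⟨s, ⟨s, t⟩⟩ — no; Zoe wants ⟨s, ⟨t, t⟩⟩, and gave wants s.
idea : ⟨e, e⟩ — no; Zoe wants ⟨s, ⟨t, t⟩⟩, and idea wants e.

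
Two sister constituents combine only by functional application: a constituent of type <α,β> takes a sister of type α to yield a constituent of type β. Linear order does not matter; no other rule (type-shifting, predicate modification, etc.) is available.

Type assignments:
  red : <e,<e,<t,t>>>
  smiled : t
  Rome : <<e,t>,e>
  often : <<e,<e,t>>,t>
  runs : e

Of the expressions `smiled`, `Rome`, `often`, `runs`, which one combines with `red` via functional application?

runs

smiled : t — red needs e; smiled needs nothing (atomic); neither fits.
Rome : <<e,t>,e> — red needs e; Rome needs <e,t>; neither fits.
often : <<e,<e,t>>,t> — red needs e; often needs <e,<e,t>>; neither fits.
runs — combines: red : <e,<e,<t,t>>> takes runs : e as argument, giving <e,<t,t>>.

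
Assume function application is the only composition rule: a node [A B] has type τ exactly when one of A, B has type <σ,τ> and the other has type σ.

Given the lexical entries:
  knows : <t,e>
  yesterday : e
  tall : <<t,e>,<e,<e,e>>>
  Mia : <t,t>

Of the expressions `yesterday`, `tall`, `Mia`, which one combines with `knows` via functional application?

tall

yesterday : e — no; knows wants t, and yesterday wants nothing (atomic).
tall — combines: tall : <<t,e>,<e,<e,e>>> takes knows : <t,e> as argument, giving <e,<e,e>>.
Mia : <t,t> — no; knows wants t, and Mia wants t.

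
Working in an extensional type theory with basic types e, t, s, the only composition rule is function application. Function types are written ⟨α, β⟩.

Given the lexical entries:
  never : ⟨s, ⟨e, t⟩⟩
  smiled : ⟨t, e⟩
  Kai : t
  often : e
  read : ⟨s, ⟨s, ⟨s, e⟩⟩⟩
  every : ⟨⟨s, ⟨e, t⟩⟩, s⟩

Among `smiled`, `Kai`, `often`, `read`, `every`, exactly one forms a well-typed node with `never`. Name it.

every

smiled : ⟨t, e⟩ — does not combine with never.
Kai : t — does not combine with never.
often : e — does not combine with never.
read : ⟨s, ⟨s, ⟨s, e⟩⟩⟩ — does not combine with never.
every — combines: every : ⟨⟨s, ⟨e, t⟩⟩, s⟩ takes never : ⟨s, ⟨e, t⟩⟩ as argument, giving s.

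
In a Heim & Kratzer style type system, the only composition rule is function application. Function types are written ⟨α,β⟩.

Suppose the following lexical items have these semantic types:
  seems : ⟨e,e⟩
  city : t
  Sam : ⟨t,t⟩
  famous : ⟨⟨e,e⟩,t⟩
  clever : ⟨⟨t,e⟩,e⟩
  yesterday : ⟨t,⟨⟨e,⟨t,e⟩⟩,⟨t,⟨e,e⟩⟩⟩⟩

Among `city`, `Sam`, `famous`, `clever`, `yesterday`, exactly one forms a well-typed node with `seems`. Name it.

famous

city : t — seems needs e; city needs nothing (atomic); neither fits.
Sam : ⟨t,t⟩ — seems needs e; Sam needs t; neither fits.
famous — combines: famous : ⟨⟨e,e⟩,t⟩ takes seems : ⟨e,e⟩ as argument, giving t.
clever : ⟨⟨t,e⟩,e⟩ — seems needs e; clever needs ⟨t,e⟩; neither fits.
yesterday : ⟨t,⟨⟨e,⟨t,e⟩⟩,⟨t,⟨e,e⟩⟩⟩⟩ — seems needs e; yesterday needs t; neither fits.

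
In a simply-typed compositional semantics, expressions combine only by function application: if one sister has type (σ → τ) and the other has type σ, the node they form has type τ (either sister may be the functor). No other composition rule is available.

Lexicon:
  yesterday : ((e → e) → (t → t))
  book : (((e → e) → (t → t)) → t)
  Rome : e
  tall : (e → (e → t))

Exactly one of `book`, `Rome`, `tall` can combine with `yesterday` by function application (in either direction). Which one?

book — combines: book : (((e → e) → (t → t)) → t) takes yesterday : ((e → e) → (t → t)) as argument, giving t.
Rome : e — no; yesterday wants (e → e), and Rome wants nothing (atomic).
tall : (e → (e → t)) — no; yesterday wants (e → e), and tall wants e.

book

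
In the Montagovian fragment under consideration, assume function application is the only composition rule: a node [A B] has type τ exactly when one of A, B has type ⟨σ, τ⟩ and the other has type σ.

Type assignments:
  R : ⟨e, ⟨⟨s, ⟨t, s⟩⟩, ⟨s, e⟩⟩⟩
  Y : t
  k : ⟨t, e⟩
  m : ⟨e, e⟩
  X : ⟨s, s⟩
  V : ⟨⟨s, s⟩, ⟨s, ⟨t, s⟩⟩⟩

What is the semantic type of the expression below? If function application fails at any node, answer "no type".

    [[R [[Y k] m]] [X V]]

⟨s, e⟩

[Y k] — k of type ⟨t, e⟩ combines with Y of type t: type e.
[[Y k] m] — m of type ⟨e, e⟩ combines with [Y k] of type e: type e.
[R [[Y k] m]] — R of type ⟨e, ⟨⟨s, ⟨t, s⟩⟩, ⟨s, e⟩⟩⟩ combines with [[Y k] m] of type e: type ⟨⟨s, ⟨t, s⟩⟩, ⟨s, e⟩⟩.
[X V] — V of type ⟨⟨s, s⟩, ⟨s, ⟨t, s⟩⟩⟩ combines with X of type ⟨s, s⟩: type ⟨s, ⟨t, s⟩⟩.
[[R [[Y k] m]] [X V]] — [R [[Y k] m]] of type ⟨⟨s, ⟨t, s⟩⟩, ⟨s, e⟩⟩ combines with [X V] of type ⟨s, ⟨t, s⟩⟩: type ⟨s, e⟩.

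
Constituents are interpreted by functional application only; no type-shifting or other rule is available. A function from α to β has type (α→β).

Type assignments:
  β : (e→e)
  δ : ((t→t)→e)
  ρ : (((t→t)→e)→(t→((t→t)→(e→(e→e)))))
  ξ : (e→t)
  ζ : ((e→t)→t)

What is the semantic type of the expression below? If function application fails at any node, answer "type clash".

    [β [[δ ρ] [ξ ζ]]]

type clash

At [δ ρ], ρ : (((t→t)→e)→(t→((t→t)→(e→(e→e))))) takes δ : ((t→t)→e), giving (t→((t→t)→(e→(e→e)))).
At [ξ ζ], ζ : ((e→t)→t) takes ξ : (e→t), giving t.
At [[δ ρ] [ξ ζ]], [δ ρ] : (t→((t→t)→(e→(e→e)))) takes [ξ ζ] : t, giving ((t→t)→(e→(e→e))).
[β [[δ ρ] [ξ ζ]]]: (e→e) and ((t→t)→(e→(e→e))) cannot combine by function application — type clash.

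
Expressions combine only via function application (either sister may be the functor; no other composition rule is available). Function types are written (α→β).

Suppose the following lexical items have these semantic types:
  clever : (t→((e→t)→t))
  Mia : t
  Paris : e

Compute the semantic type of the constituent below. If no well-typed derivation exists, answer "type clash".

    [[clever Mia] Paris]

type clash

[clever Mia]: functor clever : (t→((e→t)→t)), argument Mia : t; result ((e→t)→t).
[[clever Mia] Paris]: ((e→t)→t) and e cannot combine by function application — type clash.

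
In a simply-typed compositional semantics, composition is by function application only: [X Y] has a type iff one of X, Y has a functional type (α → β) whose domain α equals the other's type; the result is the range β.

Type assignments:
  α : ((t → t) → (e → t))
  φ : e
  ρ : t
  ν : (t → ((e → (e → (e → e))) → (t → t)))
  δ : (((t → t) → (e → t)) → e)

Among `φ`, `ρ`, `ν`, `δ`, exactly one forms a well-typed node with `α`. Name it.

δ

φ : e — no; α wants (t → t), and φ wants nothing (atomic).
ρ : t — no; α wants (t → t), and ρ wants nothing (atomic).
ν : (t → ((e → (e → (e → e))) → (t → t))) — no; α wants (t → t), and ν wants t.
δ — combines: δ : (((t → t) → (e → t)) → e) takes α : ((t → t) → (e → t)) as argument, giving e.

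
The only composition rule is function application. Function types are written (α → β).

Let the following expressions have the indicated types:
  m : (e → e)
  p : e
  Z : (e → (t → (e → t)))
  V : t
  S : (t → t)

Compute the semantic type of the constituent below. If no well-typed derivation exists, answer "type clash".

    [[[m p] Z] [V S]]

At [m p], m : (e → e) takes p : e, giving e.
At [[m p] Z], Z : (e → (t → (e → t))) takes [m p] : e, giving (t → (e → t)).
At [V S], S : (t → t) takes V : t, giving t.
At [[[m p] Z] [V S]], [[m p] Z] : (t → (e → t)) takes [V S] : t, giving (e → t).

(e → t)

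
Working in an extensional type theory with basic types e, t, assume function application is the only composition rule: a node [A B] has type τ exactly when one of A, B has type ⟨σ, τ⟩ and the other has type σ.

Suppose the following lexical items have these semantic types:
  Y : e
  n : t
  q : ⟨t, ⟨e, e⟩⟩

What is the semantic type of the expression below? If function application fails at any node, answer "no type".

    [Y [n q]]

e

[n q]: functor q : ⟨t, ⟨e, e⟩⟩, argument n : t; result ⟨e, e⟩.
[Y [n q]]: functor [n q] : ⟨e, e⟩, argument Y : e; result e.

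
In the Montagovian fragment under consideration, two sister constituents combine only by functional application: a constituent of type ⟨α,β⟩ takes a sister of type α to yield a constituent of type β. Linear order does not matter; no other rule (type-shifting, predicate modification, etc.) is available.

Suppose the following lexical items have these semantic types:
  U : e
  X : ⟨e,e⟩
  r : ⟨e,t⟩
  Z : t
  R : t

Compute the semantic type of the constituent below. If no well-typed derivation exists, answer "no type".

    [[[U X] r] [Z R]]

no type

[U X]: ⟨e,e⟩ applied to e yields e.
[[U X] r]: ⟨e,t⟩ applied to e yields t.
[Z R]: t and t cannot combine by function application — type clash.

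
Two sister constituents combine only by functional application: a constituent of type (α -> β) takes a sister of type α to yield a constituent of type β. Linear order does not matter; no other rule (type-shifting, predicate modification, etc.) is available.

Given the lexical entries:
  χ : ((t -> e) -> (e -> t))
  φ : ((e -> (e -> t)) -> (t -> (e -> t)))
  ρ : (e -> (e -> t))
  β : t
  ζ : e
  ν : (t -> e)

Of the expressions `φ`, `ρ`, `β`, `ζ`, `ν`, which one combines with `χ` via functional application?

ν

φ : ((e -> (e -> t)) -> (t -> (e -> t))) — does not combine with χ.
ρ : (e -> (e -> t)) — does not combine with χ.
β : t — does not combine with χ.
ζ : e — does not combine with χ.
ν — combines: χ : ((t -> e) -> (e -> t)) takes ν : (t -> e) as argument, giving (e -> t).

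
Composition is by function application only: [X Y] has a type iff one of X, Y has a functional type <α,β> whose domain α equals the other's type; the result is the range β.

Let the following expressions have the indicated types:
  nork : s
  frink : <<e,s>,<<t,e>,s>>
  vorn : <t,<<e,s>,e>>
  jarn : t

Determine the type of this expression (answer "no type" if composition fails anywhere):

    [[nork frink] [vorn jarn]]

[nork frink]: s and <<e,s>,<<t,e>,s>> cannot combine by function application — type clash.

no type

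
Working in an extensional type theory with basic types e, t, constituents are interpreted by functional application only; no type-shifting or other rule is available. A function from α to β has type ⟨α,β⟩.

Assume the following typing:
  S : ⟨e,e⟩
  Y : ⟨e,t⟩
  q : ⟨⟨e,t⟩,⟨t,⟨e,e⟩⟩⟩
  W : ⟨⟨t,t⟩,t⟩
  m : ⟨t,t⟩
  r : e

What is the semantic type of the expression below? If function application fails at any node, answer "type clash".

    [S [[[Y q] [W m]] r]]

e

[Y q] — q of type ⟨⟨e,t⟩,⟨t,⟨e,e⟩⟩⟩ combines with Y of type ⟨e,t⟩: type ⟨t,⟨e,e⟩⟩.
[W m] — W of type ⟨⟨t,t⟩,t⟩ combines with m of type ⟨t,t⟩: type t.
[[Y q] [W m]] — [Y q] of type ⟨t,⟨e,e⟩⟩ combines with [W m] of type t: type ⟨e,e⟩.
[[[Y q] [W m]] r] — [[Y q] [W m]] of type ⟨e,e⟩ combines with r of type e: type e.
[S [[[Y q] [W m]] r]] — S of type ⟨e,e⟩ combines with [[[Y q] [W m]] r] of type e: type e.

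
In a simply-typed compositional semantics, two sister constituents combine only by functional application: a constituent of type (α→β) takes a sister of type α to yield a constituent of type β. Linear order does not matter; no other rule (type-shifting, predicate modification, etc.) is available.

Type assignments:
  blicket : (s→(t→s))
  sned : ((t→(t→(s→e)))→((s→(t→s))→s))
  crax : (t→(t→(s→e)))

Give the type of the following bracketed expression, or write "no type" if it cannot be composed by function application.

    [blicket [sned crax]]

[sned crax]: ((t→(t→(s→e)))→((s→(t→s))→s)) applied to (t→(t→(s→e))) yields ((s→(t→s))→s).
[blicket [sned crax]]: ((s→(t→s))→s) applied to (s→(t→s)) yields s.

s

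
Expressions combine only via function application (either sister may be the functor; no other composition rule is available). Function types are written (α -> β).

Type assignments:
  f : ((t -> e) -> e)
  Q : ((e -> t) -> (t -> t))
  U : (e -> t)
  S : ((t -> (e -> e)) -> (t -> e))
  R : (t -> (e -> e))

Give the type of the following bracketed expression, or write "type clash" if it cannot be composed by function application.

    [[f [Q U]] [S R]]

[Q U] — Q of type ((e -> t) -> (t -> t)) combines with U of type (e -> t): type (t -> t).
[f [Q U]]: ((t -> e) -> e) and (t -> t) cannot combine by function application — type clash.

type clash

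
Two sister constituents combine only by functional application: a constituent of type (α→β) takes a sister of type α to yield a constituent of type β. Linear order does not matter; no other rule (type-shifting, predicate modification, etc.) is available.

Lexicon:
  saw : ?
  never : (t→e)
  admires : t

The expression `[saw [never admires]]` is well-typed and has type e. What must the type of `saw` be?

(e→e)

At [saw [never admires]] (required: e): [never admires] is e, which is not a function with range e; hence saw is the functor — type (e→e).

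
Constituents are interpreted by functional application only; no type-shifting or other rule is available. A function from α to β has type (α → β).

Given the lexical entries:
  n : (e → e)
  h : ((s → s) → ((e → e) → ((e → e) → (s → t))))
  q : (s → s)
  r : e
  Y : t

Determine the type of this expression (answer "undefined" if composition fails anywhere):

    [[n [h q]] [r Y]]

At [h q], h : ((s → s) → ((e → e) → ((e → e) → (s → t)))) takes q : (s → s), giving ((e → e) → ((e → e) → (s → t))).
At [n [h q]], [h q] : ((e → e) → ((e → e) → (s → t))) takes n : (e → e), giving ((e → e) → (s → t)).
At [r Y]: neither e nor t can take the other as argument; the node is ill-typed.

undefined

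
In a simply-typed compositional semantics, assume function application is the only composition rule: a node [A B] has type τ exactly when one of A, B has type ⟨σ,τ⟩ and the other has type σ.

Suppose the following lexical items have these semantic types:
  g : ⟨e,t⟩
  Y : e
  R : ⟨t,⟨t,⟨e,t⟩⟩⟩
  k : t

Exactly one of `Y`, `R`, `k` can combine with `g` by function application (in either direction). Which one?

Y — combines: g : ⟨e,t⟩ takes Y : e as argument, giving t.
R : ⟨t,⟨t,⟨e,t⟩⟩⟩ — g needs e; R needs t; neither fits.
k : t — g needs e; k needs nothing (atomic); neither fits.

Y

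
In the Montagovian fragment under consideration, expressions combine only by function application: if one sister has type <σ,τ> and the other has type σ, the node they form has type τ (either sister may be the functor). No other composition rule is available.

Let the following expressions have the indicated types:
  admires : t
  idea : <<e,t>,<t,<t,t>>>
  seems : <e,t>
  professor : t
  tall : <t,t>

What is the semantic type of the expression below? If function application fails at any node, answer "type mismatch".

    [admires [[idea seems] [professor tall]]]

At [idea seems], idea : <<e,t>,<t,<t,t>>> takes seems : <e,t>, giving <t,<t,t>>.
At [professor tall], tall : <t,t> takes professor : t, giving t.
At [[idea seems] [professor tall]], [idea seems] : <t,<t,t>> takes [professor tall] : t, giving <t,t>.
At [admires [[idea seems] [professor tall]]], [[idea seems] [professor tall]] : <t,t> takes admires : t, giving t.

t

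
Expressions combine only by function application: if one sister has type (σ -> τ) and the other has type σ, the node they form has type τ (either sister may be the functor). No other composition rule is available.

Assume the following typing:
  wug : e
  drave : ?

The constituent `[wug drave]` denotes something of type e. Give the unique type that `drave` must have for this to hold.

(e -> e)

At [wug drave] (required: e): wug is e, which is not a function with range e; hence drave is the functor — type (e -> e).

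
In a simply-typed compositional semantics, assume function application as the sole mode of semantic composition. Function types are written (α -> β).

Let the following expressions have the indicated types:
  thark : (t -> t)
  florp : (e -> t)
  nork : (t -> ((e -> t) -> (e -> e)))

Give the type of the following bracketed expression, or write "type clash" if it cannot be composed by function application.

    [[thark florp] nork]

[thark florp]: (t -> t) with (e -> t) — neither is a function whose domain matches the other; composition fails here.

type clash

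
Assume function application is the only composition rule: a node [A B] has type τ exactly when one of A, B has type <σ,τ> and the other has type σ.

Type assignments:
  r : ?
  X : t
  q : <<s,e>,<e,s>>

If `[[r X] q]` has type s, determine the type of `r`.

[[r X] q] is required to be s. q : <<s,e>,<e,s>> cannot yield s as functor, so [r X] : <<<s,e>,<e,s>>,s>.
[r X] is required to be <<<s,e>,<e,s>>,s>. X : t cannot yield <<<s,e>,<e,s>>,s> as functor, so r : <t,<<<s,e>,<e,s>>,s>>.

<t,<<<s,e>,<e,s>>,s>>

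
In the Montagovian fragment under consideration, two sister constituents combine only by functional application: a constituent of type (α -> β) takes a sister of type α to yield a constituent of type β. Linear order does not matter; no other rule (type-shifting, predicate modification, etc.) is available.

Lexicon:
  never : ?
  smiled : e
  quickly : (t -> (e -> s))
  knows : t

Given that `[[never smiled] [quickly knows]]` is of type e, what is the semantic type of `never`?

At [[never smiled] [quickly knows]] (required: e): [quickly knows] is (e -> s), which is not a function with range e; hence [never smiled] is the functor — type ((e -> s) -> e).
At [never smiled] (required: ((e -> s) -> e)): smiled is e, which is not a function with range ((e -> s) -> e); hence never is the functor — type (e -> ((e -> s) -> e)).

(e -> ((e -> s) -> e))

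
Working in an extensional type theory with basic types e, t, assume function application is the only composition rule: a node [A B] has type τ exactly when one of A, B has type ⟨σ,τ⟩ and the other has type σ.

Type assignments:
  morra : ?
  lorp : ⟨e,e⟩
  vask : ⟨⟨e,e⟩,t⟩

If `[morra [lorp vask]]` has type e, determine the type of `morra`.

⟨t,e⟩

At [morra [lorp vask]] (required: e): [lorp vask] is t, which is not a function with range e; hence morra is the functor — type ⟨t,e⟩.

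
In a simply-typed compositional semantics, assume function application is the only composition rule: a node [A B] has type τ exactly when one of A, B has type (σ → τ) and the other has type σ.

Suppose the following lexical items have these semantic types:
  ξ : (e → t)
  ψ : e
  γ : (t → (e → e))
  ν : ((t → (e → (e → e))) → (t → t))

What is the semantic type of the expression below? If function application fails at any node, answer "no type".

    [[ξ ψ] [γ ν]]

no type

[ξ ψ]: ξ is (e → t), ψ is e; result t.
[γ ν]: (t → (e → e)) and ((t → (e → (e → e))) → (t → t)) cannot combine by function application — type clash.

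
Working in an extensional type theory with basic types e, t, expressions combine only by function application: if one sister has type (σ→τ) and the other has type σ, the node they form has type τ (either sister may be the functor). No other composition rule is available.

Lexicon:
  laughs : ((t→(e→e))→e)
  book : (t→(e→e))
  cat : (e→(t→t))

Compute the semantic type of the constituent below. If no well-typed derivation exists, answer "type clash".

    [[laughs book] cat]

[laughs book] — laughs of type ((t→(e→e))→e) combines with book of type (t→(e→e)): type e.
[[laughs book] cat] — cat of type (e→(t→t)) combines with [laughs book] of type e: type (t→t).

(t→t)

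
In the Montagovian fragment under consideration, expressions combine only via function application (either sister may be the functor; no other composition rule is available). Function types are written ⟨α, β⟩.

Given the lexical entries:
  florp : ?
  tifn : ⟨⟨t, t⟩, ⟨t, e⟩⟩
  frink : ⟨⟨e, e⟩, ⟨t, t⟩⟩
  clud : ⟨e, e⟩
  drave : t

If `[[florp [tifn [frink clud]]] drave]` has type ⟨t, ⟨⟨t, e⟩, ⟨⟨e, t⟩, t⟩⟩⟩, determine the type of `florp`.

⟨⟨t, e⟩, ⟨t, ⟨t, ⟨⟨t, e⟩, ⟨⟨e, t⟩, t⟩⟩⟩⟩⟩

[[florp [tifn [frink clud]]] drave] must have type ⟨t, ⟨⟨t, e⟩, ⟨⟨e, t⟩, t⟩⟩⟩. The sister drave has type t; that is not a function onto ⟨t, ⟨⟨t, e⟩, ⟨⟨e, t⟩, t⟩⟩⟩, so [florp [tifn [frink clud]]] must be the functor, of type ⟨t, ⟨t, ⟨⟨t, e⟩, ⟨⟨e, t⟩, t⟩⟩⟩⟩.
[florp [tifn [frink clud]]] must have type ⟨t, ⟨t, ⟨⟨t, e⟩, ⟨⟨e, t⟩, t⟩⟩⟩⟩. The sister [tifn [frink clud]] has type ⟨t, e⟩; that is not a function onto ⟨t, ⟨t, ⟨⟨t, e⟩, ⟨⟨e, t⟩, t⟩⟩⟩⟩, so florp must be the functor, of type ⟨⟨t, e⟩, ⟨t, ⟨t, ⟨⟨t, e⟩, ⟨⟨e, t⟩, t⟩⟩⟩⟩⟩.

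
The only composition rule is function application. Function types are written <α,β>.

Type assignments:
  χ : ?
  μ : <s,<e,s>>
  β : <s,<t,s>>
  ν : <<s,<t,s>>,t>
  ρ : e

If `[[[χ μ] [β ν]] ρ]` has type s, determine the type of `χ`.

<<s,<e,s>>,<t,<e,s>>>

For [[[χ μ] [β ν]] ρ] to have type s with ρ of type e, [[χ μ] [β ν]] must be the function: [[χ μ] [β ν]] : <e,s>.
For [[χ μ] [β ν]] to have type <e,s> with [β ν] of type t, [χ μ] must be the function: [χ μ] : <t,<e,s>>.
For [χ μ] to have type <t,<e,s>> with μ of type <s,<e,s>>, χ must be the function: χ : <<s,<e,s>>,<t,<e,s>>>.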